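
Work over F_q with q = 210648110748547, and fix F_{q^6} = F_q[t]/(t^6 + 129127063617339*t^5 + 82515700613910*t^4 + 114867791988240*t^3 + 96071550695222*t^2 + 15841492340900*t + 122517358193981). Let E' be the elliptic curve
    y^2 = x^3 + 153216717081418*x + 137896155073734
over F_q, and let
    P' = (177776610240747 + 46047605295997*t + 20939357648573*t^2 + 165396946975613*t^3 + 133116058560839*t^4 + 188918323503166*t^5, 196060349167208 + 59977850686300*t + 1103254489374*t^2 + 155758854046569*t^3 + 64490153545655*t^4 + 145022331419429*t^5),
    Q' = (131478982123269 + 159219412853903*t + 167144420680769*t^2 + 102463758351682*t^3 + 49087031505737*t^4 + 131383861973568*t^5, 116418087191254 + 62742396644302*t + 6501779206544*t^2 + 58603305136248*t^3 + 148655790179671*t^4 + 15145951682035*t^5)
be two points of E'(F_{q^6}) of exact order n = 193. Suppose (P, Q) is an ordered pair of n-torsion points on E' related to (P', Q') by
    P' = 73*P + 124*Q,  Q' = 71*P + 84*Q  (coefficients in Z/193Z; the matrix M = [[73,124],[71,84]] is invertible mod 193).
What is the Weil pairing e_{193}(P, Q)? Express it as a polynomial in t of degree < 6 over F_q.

e_{193}(aP+bQ,cP+dQ) = e_{193}(P,Q)^(ad-bc); with (a,b,c,d)=(73,124,71,84) this gives the det-193 law.
So e_{193}(P,Q) = e_{193}(P',Q')^{148}, since 30*148 = 1 mod 193.
n = 193 = (11000001)_2 (8 bits, wt 3); accumulate f_{193,P'}(Q'+S)/f_{193,P'}(S) along the 7-step ladder.
Result: e(P',Q') = 42269327379836 + 165163425409301*t + 175253079117075*t^2 + 59974137012420*t^3 + 44602162310842*t^4 + 148513589425795*t^5.
Raise to 148: e(P,Q) = 120735924262974 + 56481499685814*t + 197954090270496*t^2 + 90889484674475*t^3 + 36844531389115*t^4 + 61617274492307*t^5 in mu_{193}.

120735924262974 + 56481499685814*t + 197954090270496*t^2 + 90889484674475*t^3 + 36844531389115*t^4 + 61617274492307*t^5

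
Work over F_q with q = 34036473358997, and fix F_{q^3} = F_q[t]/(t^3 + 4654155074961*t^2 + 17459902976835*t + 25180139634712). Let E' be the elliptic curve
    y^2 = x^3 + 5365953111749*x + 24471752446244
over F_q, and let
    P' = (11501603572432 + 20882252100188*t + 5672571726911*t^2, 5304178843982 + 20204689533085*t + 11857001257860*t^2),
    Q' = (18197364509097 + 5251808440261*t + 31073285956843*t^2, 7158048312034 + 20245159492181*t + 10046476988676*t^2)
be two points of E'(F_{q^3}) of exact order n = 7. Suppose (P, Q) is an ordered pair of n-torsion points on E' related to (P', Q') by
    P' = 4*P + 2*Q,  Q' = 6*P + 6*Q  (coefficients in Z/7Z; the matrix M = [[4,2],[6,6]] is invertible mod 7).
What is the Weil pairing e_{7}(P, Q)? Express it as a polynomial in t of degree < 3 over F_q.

Under M = [[4,2],[6,6]] in GL_2(Z/7), e_{7}(P',Q') = e_{7}(P,Q)^(4*6-2*6 mod 7).
Inverting 5 mod 7: 3. Thus e_{7}(P,Q) = e(P',Q')^{3}.
Double-and-add over 111: 3-1 doublings, 3-1 additions; each step l_{T,T}/v_{2T} or l_{T,P'}/v at Q'+S for random S.
So e_{7}(P',Q') = 17934579008017 + 2704162536768*t + 20043897952442*t^2.
Raise to 3: e(P,Q) = 12310573625521 + 19305687055655*t + 5214992132956*t^2 in mu_{7}.

12310573625521 + 19305687055655*t + 5214992132956*t^2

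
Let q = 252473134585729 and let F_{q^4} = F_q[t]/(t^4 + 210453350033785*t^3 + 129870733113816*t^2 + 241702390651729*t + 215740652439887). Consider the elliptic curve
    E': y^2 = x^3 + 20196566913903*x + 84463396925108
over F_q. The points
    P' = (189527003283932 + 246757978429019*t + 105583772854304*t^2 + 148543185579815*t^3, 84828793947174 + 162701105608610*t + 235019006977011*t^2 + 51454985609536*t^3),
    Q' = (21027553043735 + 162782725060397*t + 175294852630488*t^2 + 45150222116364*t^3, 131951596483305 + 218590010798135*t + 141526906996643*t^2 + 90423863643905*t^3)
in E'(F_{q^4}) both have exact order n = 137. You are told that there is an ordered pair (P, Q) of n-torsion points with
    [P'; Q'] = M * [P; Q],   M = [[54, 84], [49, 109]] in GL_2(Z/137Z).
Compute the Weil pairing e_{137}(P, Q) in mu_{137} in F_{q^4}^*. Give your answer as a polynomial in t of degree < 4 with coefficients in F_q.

120661301970992 + 192909259973560*t + 203378952104701*t^2 + 144521442877517*t^3

The 137-Weil pairing on E[137] over F_{252473134585729} is alternating-bilinear: e_{137}(P',Q') = e_{137}(P,Q)^det(M).
Inverting 126 mod 137: 112. Thus e_{137}(P,Q) = e(P',Q')^{112}.
8-bit Miller (10001001) on E'/F_{252473134585729} with a'=20196566913903, b'=84463396925108: accumulate tangent/chord ratios at Q'+S and P'+S'.
So e_{137}(P',Q') = 125579962419909 + 45515771162328*t + 241615533450168*t^2 + 183651009681754*t^3.
e_{137}(P,Q) = (125579962419909 + 45515771162328*t + 241615533450168*t^2 + 183651009681754*t^3)^{112} = 120661301970992 + 192909259973560*t + 203378952104701*t^2 + 144521442877517*t^3.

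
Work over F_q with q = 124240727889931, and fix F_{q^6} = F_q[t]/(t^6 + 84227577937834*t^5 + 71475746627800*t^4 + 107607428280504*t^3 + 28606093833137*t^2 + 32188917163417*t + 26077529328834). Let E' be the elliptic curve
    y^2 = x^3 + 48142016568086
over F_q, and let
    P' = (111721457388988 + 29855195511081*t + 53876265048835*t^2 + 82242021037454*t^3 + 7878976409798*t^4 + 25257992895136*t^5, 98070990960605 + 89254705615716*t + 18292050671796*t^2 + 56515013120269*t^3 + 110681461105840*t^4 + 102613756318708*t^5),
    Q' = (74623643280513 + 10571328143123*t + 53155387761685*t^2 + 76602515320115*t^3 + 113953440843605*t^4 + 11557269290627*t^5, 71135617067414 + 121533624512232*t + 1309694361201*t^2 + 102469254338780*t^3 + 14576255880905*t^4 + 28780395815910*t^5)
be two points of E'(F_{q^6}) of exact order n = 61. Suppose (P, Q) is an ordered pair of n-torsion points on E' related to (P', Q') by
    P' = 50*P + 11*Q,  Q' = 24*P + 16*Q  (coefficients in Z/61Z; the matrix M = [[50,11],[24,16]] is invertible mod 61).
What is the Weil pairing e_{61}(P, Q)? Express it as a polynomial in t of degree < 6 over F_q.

e_{61}(aP+bQ,cP+dQ) = e_{61}(P,Q)^(ad-bc); with (a,b,c,d)=(50,11,24,16) this gives the det-61 law.
det(M) mod 61 = 48; its inverse in (Z/61)^* is 14 (check: 48*14 mod 61 = 1).
Double-and-add over 111101: 6-1 doublings, 5-1 additions; each step l_{T,T}/v_{2T} or l_{T,P'}/v at Q'+S for random S.
f_P(D_Q)/f_Q(D_P) = 30747190770857 + 31329466444221*t + 99571071309941*t^2 + 54029670095208*t^3 + 17650324037057*t^4 + 53255872349924*t^5.
Hence e(P,Q) = 58059436035350 + 80998446391847*t + 20733243945462*t^2 + 105571678646455*t^3 + 24469345193741*t^4 + 26473117931333*t^5 in F_{124240727889931^6}^*.

58059436035350 + 80998446391847*t + 20733243945462*t^2 + 105571678646455*t^3 + 24469345193741*t^4 + 26473117931333*t^5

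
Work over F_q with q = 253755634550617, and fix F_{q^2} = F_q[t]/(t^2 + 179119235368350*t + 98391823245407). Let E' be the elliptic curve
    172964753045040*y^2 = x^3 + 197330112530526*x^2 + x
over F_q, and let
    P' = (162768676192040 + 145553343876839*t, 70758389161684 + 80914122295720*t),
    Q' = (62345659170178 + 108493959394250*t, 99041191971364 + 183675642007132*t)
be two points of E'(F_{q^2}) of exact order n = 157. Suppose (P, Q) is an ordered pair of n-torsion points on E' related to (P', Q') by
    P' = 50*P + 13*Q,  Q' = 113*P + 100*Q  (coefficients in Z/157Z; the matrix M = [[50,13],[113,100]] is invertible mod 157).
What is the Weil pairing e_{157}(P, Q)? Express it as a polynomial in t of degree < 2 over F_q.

e_{157} is bilinear + alternating on E[157], so e_{157}(50*P + 13*Q, 113*P + 100*Q) = e_{157}(P,Q)^(50*100-13*113).
50*100 - 13*113 = 3531; reduced mod 157: det = 77, inverse 104.
(x,y)|->(61113651045961x+179986453162613,61113651045961y) sends E' to y^2=x^3+207773522809291*x+151744194095463.
Miller loop for e_{157} over F_{253755634550617^2}: bits of 157 = 10011101; 7 double steps + 4 add steps, l/v at each.
f_P(D_Q)/f_Q(D_P) = 161301213970805 + 75671007645379*t.
Finally e_{157}(P,Q) = 252611789995111 + 58134019345395*t.

252611789995111 + 58134019345395*t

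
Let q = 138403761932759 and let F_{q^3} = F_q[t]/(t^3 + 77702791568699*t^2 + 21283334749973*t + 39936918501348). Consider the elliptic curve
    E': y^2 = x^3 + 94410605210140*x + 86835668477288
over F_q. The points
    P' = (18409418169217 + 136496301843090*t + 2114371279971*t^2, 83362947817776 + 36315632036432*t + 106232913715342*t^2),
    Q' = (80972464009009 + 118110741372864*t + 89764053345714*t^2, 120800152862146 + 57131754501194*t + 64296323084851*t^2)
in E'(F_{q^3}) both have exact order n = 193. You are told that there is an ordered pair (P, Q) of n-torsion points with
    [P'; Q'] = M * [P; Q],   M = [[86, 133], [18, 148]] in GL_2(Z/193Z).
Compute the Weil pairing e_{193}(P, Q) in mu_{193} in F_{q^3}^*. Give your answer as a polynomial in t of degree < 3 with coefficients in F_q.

3511225456987 + 57054096164435*t + 125244008165610*t^2

e_{193}(aP+bQ,cP+dQ) = e_{193}(P,Q)^(ad-bc); with (a,b,c,d)=(86,133,18,148) this gives the det-193 law.
Inverting 105 mod 193: 125. Thus e_{193}(P,Q) = e(P',Q')^{125}.
n = 193 = (11000001)_2 (8 bits, wt 3); accumulate f_{193,P'}(Q'+S)/f_{193,P'}(S) along the 7-step ladder.
Result: e(P',Q') = 81380760513474 + 42245106309561*t + 23529011058110*t^2.
Hence e(P,Q) = 3511225456987 + 57054096164435*t + 125244008165610*t^2 in F_{138403761932759^3}^*.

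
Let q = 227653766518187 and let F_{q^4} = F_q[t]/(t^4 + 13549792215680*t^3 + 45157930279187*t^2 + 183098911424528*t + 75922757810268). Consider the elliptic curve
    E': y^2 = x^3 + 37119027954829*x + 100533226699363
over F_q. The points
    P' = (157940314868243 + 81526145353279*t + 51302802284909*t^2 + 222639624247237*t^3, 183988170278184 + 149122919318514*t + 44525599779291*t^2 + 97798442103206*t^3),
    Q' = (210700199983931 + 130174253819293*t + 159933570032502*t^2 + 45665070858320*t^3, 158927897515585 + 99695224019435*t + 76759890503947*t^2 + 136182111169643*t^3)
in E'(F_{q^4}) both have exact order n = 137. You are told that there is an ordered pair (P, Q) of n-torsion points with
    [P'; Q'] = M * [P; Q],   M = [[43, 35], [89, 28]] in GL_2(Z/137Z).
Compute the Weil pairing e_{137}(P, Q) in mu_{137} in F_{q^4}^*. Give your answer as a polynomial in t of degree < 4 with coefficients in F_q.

100356730297874 + 222510248428556*t + 92235426881642*t^2 + 123723359536786*t^3

Since e_{137}(P,P)=e_{137}(Q,Q)=1 and e_{137}(Q,P)=e_{137}(P,Q)^{-1}, expanding e_{137}(43*P + 35*Q,89*P + 28*Q) leaves e(P,Q)^det(M).
So e_{137}(P,Q) = e_{137}(P',Q')^{98}, since 7*98 = 1 mod 137.
Double-and-add over 10001001: 8-1 doublings, 3-1 additions; each step l_{T,T}/v_{2T} or l_{T,P'}/v at Q'+S for random S.
So e_{137}(P',Q') = 2981703580976 + 64218234483536*t + 123321246817798*t^2 + 27752790603944*t^3.
Hence e(P,Q) = 100356730297874 + 222510248428556*t + 92235426881642*t^2 + 123723359536786*t^3 in F_{227653766518187^4}^*.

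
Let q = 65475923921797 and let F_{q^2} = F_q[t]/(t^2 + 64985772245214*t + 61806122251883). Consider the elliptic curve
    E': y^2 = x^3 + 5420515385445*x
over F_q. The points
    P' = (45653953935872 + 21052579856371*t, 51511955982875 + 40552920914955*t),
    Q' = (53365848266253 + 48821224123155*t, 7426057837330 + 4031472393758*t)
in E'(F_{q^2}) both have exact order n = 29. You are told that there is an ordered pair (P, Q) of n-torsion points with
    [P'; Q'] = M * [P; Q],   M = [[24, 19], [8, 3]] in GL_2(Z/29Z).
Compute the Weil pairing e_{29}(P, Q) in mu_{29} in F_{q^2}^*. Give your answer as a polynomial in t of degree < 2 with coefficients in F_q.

e_{29}(aP+bQ,cP+dQ) = e_{29}(P,Q)^(ad-bc); with (a,b,c,d)=(24,19,8,3) this gives the det-29 law.
det M = 24*3 - 19*8 = -80 = 7 (mod 29); 7^{-1} = 25 (mod 29).
5-bit Miller (11101) on E'/F_{65475923921797} with a'=5420515385445, b'=0: accumulate tangent/chord ratios at Q'+S and P'+S'.
Result: e(P',Q') = 63945430195553 + 46788366369551*t.
e_{29}(P,Q) = (63945430195553 + 46788366369551*t)^{25} = 57005037965902 + 56997197184471*t.

57005037965902 + 56997197184471*t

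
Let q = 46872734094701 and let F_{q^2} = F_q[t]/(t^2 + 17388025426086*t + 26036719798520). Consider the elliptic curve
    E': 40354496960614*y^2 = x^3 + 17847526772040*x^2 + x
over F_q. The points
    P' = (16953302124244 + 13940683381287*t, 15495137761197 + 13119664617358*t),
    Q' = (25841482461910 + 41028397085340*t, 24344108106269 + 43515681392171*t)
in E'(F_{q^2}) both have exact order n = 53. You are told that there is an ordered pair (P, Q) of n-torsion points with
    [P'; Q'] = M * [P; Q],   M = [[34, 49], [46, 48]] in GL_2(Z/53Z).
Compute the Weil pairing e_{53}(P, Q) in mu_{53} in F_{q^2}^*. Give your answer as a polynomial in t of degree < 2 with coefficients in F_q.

The 53-Weil pairing on E[53] over F_{46872734094701} is alternating-bilinear: e_{53}(P',Q') = e_{53}(P,Q)^det(M).
det M = 34*48 - 49*46 = -622 = 14 (mod 53); 14^{-1} = 19 (mod 53).
Montgomery->Weierstrass: x_W = 13341097129822*x+3848741164290, y_W=13341097129822*y on F_{46872734094701}; lands on y^2=x^3+9468655821996*x+14881527486629.
Double-and-add over 110101: 6-1 doublings, 4-1 additions; each step l_{T,T}/v_{2T} or l_{T,P'}/v at Q'+S for random S.
Result: e(P',Q') = 3744018497738 + 36274185721274*t.
Raise to 19: e(P,Q) = 19499557141629 + 16789619150230*t in mu_{53}.

19499557141629 + 16789619150230*t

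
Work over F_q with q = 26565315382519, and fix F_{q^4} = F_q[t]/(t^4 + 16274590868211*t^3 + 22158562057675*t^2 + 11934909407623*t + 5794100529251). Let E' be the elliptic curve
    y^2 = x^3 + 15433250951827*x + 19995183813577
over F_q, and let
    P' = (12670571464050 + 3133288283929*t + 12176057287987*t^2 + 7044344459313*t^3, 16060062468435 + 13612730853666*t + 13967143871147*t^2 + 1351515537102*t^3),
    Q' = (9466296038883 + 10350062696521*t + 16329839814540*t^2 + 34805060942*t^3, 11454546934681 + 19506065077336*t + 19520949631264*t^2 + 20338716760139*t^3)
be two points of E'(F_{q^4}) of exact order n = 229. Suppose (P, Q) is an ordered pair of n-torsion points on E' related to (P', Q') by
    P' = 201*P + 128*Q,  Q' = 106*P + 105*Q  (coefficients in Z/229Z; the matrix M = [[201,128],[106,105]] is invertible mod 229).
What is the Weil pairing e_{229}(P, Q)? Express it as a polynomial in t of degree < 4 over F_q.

e_{229}(aP+bQ,cP+dQ) = e_{229}(P,Q)^(ad-bc); with (a,b,c,d)=(201,128,106,105) this gives the det-229 law.
det M = 201*105 - 128*106 = 7537 = 209 (mod 229); 209^{-1} = 103 (mod 229).
n = 229 = (11100101)_2 (8 bits, wt 5); accumulate f_{229,P'}(Q'+S)/f_{229,P'}(S) along the 7-step ladder.
f_P(D_Q)/f_Q(D_P) = 4454763511489 + 3428717482200*t + 19947325246336*t^2 + 4582282753531*t^3.
Finally e_{229}(P,Q) = 20263227090184 + 9709300312063*t + 7150560374688*t^2 + 895108023294*t^3.

20263227090184 + 9709300312063*t + 7150560374688*t^2 + 895108023294*t^3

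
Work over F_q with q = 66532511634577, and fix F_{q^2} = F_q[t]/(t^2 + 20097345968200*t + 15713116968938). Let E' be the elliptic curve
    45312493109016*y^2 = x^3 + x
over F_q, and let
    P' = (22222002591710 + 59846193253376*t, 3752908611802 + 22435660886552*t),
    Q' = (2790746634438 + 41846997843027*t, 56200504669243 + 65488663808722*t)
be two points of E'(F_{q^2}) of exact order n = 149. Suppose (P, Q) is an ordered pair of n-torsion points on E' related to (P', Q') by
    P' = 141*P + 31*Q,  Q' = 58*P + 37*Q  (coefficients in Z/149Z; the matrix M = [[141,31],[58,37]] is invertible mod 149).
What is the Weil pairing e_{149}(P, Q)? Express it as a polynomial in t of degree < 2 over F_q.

Since e_{149}(P,P)=e_{149}(Q,Q)=1 and e_{149}(Q,P)=e_{149}(P,Q)^{-1}, expanding e_{149}(141*P + 31*Q,58*P + 37*Q) leaves e(P,Q)^det(M).
Hence e(P,Q) = e(P',Q')^{93} where 93 = 141^{-1} mod 149.
(x,y)|->(3147009151003x,3147009151003y) sends E' to y^2=x^3+54063594123337*x.
Miller loop for e_{149} over F_{66532511634577^2}: bits of 149 = 10010101; 7 double steps + 3 add steps, l/v at each.
The quotient is 33055971502706 + 27739213910215*t.
Hence e(P,Q) = 23077820532087 + 6154191915959*t in F_{66532511634577^2}^*.

23077820532087 + 6154191915959*t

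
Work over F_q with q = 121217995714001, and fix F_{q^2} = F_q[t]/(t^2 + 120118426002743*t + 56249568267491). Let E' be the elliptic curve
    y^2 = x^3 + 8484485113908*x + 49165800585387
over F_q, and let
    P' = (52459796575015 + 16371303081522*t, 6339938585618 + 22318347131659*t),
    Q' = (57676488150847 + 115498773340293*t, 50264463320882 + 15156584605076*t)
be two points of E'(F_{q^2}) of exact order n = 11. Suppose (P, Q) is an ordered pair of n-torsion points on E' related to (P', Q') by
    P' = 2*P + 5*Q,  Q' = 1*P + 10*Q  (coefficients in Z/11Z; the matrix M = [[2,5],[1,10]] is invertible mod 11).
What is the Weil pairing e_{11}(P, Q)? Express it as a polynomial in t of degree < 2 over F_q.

55623228815301 + 85393303286784*t

Under M = [[2,5],[1,10]] in GL_2(Z/11), e_{11}(P',Q') = e_{11}(P,Q)^(2*10-5*1 mod 11).
2*10 - 5*1 = 15; reduced mod 11: det = 4, inverse 3.
Build f_{11,P'} and f_{11,Q'} via the 4-bit ladder of 11=1011_2; evaluate at shifted divisors; quotient in F_{121217995714001^2}.
The quotient is 47553562762334 + 2477577162689*t.
Raise to 3: e(P,Q) = 55623228815301 + 85393303286784*t in mu_{11}.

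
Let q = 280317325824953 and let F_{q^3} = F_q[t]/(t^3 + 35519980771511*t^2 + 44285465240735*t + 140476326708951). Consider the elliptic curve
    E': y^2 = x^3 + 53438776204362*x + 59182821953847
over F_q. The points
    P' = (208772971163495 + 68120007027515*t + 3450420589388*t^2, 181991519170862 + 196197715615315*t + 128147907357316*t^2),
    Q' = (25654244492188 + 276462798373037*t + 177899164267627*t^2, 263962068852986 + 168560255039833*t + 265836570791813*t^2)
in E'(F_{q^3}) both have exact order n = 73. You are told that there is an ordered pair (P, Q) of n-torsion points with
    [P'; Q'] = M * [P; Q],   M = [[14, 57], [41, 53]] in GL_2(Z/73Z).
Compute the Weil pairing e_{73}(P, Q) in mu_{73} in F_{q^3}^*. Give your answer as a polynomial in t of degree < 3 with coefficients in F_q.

200942188029104 + 197530632045651*t + 188566040003535*t^2

e_{73}(aP+bQ,cP+dQ) = e_{73}(P,Q)^(ad-bc); with (a,b,c,d)=(14,57,41,53) this gives the det-73 law.
det(M) mod 73 = 11; its inverse in (Z/73)^* is 20 (check: 11*20 mod 73 = 1).
Run Miller on y^2=x^3+53438776204362*x+59182821953847 over F_{280317325824953}: ladder 1001001 (7 bits); e = f_P(D_Q)/f_Q(D_P).
The quotient is 138387270438599 + 25585228657384*t + 82211363178359*t^2.
Raise to 20: e(P,Q) = 200942188029104 + 197530632045651*t + 188566040003535*t^2 in mu_{73}.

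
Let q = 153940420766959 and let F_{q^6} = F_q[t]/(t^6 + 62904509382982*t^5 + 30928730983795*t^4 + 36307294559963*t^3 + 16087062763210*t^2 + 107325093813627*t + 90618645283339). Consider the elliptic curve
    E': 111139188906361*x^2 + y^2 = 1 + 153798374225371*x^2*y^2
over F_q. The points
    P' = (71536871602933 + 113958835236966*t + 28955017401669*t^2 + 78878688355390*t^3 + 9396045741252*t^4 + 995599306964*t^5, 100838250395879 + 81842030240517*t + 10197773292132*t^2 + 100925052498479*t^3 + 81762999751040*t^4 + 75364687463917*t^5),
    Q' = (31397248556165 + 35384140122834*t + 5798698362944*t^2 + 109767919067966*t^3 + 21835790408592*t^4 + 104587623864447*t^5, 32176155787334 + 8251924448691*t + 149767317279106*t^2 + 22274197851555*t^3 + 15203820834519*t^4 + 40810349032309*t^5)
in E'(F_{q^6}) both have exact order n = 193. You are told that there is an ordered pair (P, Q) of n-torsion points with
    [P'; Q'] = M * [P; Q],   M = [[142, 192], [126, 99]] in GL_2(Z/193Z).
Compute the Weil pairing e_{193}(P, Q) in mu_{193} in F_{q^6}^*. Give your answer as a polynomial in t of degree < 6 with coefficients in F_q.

The 193-Weil pairing on E[193] over F_{153940420766959} is alternating-bilinear: e_{193}(P',Q') = e_{193}(P,Q)^det(M).
Inverting 95 mod 193: 128. Thus e_{193}(P,Q) = e(P',Q')^{128}.
Map (x,y)_Ed via u=(1+y)/(1-y), v=(1+y)/((1-y)x) to Montgomery A=99318310047447,B=23849131210155; then to (a',b')=(69521661863846,99139829506111).
Double-and-add over 11000001: 8-1 doublings, 3-1 additions; each step l_{T,T}/v_{2T} or l_{T,P'}/v at Q'+S for random S.
e_{193}(P',Q') = 107187649316165 + 32993830822517*t + 75619545265934*t^2 + 126655076234729*t^3 + 9456380745031*t^4 + 142667760651716*t^5.
Raise to 128: e(P,Q) = 70171861300631 + 151547517949523*t + 134362404316618*t^2 + 40438621597691*t^3 + 13814845706133*t^4 + 141402685070177*t^5 in mu_{193}.

70171861300631 + 151547517949523*t + 134362404316618*t^2 + 40438621597691*t^3 + 13814845706133*t^4 + 141402685070177*t^5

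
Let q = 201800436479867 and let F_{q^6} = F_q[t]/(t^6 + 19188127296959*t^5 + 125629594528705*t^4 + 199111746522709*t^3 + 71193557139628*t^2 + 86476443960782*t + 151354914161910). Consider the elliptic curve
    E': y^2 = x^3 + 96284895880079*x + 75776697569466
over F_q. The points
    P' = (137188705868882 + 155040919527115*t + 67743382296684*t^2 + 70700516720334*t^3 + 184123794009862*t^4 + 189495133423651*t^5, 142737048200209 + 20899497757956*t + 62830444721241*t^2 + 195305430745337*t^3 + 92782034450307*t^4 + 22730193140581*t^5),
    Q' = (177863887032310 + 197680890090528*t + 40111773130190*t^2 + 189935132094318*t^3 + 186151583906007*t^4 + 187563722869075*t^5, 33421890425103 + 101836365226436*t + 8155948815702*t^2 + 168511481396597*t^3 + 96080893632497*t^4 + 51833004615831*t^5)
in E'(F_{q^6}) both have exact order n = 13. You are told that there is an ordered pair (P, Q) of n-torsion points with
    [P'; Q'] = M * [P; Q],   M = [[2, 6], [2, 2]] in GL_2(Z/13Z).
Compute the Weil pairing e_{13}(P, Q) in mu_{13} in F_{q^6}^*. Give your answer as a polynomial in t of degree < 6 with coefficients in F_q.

12524415174139 + 93759253089050*t + 59217675985715*t^2 + 149041246725204*t^3 + 87632551970145*t^4 + 35256691481653*t^5

e_{13}(aP+bQ,cP+dQ) = e_{13}(P,Q)^(ad-bc); with (a,b,c,d)=(2,6,2,2) this gives the det-13 law.
Inverting 5 mod 13: 8. Thus e_{13}(P,Q) = e(P',Q')^{8}.
Double-and-add over 1101: 4-1 doublings, 3-1 additions; each step l_{T,T}/v_{2T} or l_{T,P'}/v at Q'+S for random S.
So e_{13}(P',Q') = 180489053480997 + 171053352702919*t + 78145762180914*t^2 + 79703705432313*t^3 + 120616255099537*t^4 + 74220681724399*t^5.
Thus e_{13}(P,Q) = 12524415174139 + 93759253089050*t + 59217675985715*t^2 + 149041246725204*t^3 + 87632551970145*t^4 + 35256691481653*t^5.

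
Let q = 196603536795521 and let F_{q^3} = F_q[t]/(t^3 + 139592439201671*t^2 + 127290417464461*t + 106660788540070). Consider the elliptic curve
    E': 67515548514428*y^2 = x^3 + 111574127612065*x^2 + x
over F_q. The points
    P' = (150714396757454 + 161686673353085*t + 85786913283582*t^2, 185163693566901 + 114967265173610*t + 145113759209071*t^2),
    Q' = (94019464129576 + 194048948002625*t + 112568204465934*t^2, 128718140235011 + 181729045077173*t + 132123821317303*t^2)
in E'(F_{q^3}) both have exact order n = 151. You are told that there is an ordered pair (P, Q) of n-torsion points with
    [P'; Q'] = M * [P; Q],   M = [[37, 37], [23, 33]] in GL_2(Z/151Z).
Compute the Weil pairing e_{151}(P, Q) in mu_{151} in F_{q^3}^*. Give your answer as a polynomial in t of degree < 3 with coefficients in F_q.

83137515298315 + 78163851479127*t + 42814974860405*t^2

e_{151}(aP+bQ,cP+dQ) = e_{151}(P,Q)^(ad-bc); with (a,b,c,d)=(37,37,23,33) this gives the det-151 law.
det(M) mod 151 = 68; its inverse in (Z/151)^* is 20 (check: 68*20 mod 151 = 1).
Set x_W=52983012405388*u+161178580628855, y_W=52983012405388*v; then E': y_W^2=x_W^3+14989030114203*x_W+87869442153533.
8-bit Miller (10010111) on E'/F_{196603536795521} with a'=14989030114203, b'=87869442153533: accumulate tangent/chord ratios at Q'+S and P'+S'.
f_P(D_Q)/f_Q(D_P) = 89114514722815 + 82094530273783*t + 154094567650219*t^2.
Finally e_{151}(P,Q) = 83137515298315 + 78163851479127*t + 42814974860405*t^2.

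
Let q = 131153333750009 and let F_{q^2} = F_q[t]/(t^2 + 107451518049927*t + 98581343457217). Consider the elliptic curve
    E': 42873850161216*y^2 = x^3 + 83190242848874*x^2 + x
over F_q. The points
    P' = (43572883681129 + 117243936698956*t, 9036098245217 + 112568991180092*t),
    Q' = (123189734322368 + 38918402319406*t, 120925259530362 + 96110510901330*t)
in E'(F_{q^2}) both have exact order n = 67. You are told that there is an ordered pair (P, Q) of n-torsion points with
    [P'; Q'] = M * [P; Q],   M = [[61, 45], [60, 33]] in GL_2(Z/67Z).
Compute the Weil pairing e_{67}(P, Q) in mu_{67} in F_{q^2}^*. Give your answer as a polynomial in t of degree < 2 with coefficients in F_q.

12678407476776 + 113873568680811*t

Alternating bilinearity on E[67] (values in mu_{67} in F_{131153333750009^2}) gives e(P',Q') = e(P,Q)^det(M).
det(M) mod 67 = 50; its inverse in (Z/67)^* is 63 (check: 50*63 mod 67 = 1).
Undo Montgomery via alpha=118858640085614, beta=6199366734560: (a',b')=(101086457558361,342797920778) over F_{131153333750009}.
7-bit Miller (1000011) on E'/F_{131153333750009} with a'=101086457558361, b'=342797920778: accumulate tangent/chord ratios at Q'+S and P'+S'.
Result: e(P',Q') = 130743365312608 + 106452496714608*t.
Raise to 63: e(P,Q) = 12678407476776 + 113873568680811*t in mu_{67}.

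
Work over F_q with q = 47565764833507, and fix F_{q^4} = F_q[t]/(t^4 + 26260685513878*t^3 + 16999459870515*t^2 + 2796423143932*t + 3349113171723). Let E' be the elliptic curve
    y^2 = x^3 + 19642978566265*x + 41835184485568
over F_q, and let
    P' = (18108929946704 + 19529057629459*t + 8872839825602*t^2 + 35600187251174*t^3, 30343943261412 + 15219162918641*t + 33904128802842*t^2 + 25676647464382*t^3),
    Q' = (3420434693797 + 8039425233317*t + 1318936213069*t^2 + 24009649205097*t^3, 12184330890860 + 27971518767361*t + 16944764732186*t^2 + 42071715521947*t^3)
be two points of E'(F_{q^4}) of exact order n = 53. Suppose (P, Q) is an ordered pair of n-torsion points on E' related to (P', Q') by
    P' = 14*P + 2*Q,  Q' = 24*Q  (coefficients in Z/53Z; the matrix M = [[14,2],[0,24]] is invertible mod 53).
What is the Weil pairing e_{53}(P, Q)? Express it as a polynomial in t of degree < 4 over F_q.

44351704815483 + 30283001757662*t + 35273163194068*t^2 + 9258617451339*t^3

e_{53} is bilinear + alternating on E[53], so e_{53}(14*P + 2*Q, 24*Q) = e_{53}(P,Q)^(14*24-2*0).
So e_{53}(P,Q) = e_{53}(P',Q')^{3}, since 18*3 = 1 mod 53.
Double-and-add over 110101: 6-1 doublings, 4-1 additions; each step l_{T,T}/v_{2T} or l_{T,P'}/v at Q'+S for random S.
Result: e(P',Q') = 43166848088446 + 18983731965196*t + 39384647000027*t^2 + 26844103324287*t^3.
Thus e_{53}(P,Q) = 44351704815483 + 30283001757662*t + 35273163194068*t^2 + 9258617451339*t^3.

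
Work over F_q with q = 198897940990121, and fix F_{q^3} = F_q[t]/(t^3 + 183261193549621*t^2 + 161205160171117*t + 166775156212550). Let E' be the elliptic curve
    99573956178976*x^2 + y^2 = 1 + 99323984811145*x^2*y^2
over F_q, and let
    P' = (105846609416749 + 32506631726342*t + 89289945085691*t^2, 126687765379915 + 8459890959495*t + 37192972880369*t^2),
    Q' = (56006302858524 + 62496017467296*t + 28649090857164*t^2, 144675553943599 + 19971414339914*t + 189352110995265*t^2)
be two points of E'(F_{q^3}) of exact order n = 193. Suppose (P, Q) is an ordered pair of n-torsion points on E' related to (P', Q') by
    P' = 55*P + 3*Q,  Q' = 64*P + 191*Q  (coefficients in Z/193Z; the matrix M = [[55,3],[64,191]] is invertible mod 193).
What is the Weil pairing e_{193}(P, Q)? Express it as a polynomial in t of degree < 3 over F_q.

134246667902998 + 119665621864037*t + 98294697805789*t^2

Under M = [[55,3],[64,191]] in GL_2(Z/193), e_{193}(P',Q') = e_{193}(P,Q)^(55*191-3*64 mod 193).
Hence e(P,Q) = e(P',Q')^{108} where 108 = 84^{-1} mod 193.
Map (x,y)_Ed via u=(1+y)/(1-y), v=(1+y)/((1-y)x) to Montgomery A=0,B=196731506464988; then to (a',b')=(79673430914472,0).
n = 193 = (11000001)_2 (8 bits, wt 3); accumulate f_{193,P'}(Q'+S)/f_{193,P'}(S) along the 7-step ladder.
f_P(D_Q)/f_Q(D_P) = 143642972029902 + 179656479624754*t + 2715404100420*t^2.
Finally e_{193}(P,Q) = 134246667902998 + 119665621864037*t + 98294697805789*t^2.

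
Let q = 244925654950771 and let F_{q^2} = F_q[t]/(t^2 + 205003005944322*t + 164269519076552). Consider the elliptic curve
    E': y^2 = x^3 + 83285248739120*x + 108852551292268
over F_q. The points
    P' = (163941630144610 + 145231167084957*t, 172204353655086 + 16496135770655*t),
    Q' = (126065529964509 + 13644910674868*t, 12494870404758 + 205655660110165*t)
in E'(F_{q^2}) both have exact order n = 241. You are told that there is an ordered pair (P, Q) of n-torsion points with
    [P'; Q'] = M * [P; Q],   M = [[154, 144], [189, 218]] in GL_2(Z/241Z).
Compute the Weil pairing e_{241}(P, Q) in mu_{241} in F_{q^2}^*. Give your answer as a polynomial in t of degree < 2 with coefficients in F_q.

Since e_{241}(P,P)=e_{241}(Q,Q)=1 and e_{241}(Q,P)=e_{241}(P,Q)^{-1}, expanding e_{241}(154*P + 144*Q,189*P + 218*Q) leaves e(P,Q)^det(M).
Hence e(P,Q) = e(P',Q')^{158} where 158 = 90^{-1} mod 241.
Run Miller on y^2=x^3+83285248739120*x+108852551292268 over F_{244925654950771}: ladder 11110001 (8 bits); e = f_P(D_Q)/f_Q(D_P).
Miller gives e_{241}(P',Q') = 22319751905346 + 116091782507625*t in F_{244925654950771^2}.
e_{241}(P,Q) = (22319751905346 + 116091782507625*t)^{158} = 92949180621666 + 21262524303250*t.

92949180621666 + 21262524303250*t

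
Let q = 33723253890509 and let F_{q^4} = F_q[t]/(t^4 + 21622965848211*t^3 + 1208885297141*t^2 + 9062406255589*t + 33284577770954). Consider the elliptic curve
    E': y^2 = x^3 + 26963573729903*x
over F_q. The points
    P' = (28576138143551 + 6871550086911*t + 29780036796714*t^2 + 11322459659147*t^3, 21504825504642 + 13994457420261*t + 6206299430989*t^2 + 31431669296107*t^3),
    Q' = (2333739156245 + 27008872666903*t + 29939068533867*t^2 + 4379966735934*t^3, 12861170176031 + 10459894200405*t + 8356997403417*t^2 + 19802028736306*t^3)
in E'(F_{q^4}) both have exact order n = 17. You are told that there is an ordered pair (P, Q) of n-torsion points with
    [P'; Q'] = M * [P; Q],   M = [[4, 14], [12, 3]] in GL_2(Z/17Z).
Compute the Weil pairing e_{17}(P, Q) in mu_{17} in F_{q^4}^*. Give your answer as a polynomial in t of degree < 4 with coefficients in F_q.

15424770599228 + 32995849816352*t + 9265712932380*t^2 + 6543964036972*t^3

Alternating bilinearity on E[17] (values in mu_{17} in F_{33723253890509^4}) gives e(P',Q') = e(P,Q)^det(M).
So e_{17}(P,Q) = e_{17}(P',Q')^{11}, since 14*11 = 1 mod 17.
Miller loop for e_{17} over F_{33723253890509^4}: bits of 17 = 10001; 4 double steps + 1 add steps, l/v at each.
e_{17}(P',Q') = 18985444988781 + 5324061261739*t + 31391956991396*t^2 + 15906104491199*t^3.
Hence e(P,Q) = 15424770599228 + 32995849816352*t + 9265712932380*t^2 + 6543964036972*t^3 in F_{33723253890509^4}^*.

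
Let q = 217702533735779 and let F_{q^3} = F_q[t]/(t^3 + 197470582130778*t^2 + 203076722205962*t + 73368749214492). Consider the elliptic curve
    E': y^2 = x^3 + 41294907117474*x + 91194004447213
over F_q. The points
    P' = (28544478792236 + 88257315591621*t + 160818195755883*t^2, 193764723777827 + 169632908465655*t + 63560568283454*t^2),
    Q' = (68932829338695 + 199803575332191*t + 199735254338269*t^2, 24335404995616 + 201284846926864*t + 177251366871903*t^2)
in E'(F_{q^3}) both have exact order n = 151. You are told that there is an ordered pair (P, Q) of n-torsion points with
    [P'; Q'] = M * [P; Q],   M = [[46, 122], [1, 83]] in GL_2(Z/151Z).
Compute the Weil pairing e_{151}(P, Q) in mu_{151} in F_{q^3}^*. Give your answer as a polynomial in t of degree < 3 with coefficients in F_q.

Under M = [[46,122],[1,83]] in GL_2(Z/151), e_{151}(P',Q') = e_{151}(P,Q)^(46*83-122*1 mod 151).
det M = 46*83 - 122*1 = 3696 = 72 (mod 151); 72^{-1} = 86 (mod 151).
Run Miller on y^2=x^3+41294907117474*x+91194004447213 over F_{217702533735779}: ladder 10010111 (8 bits); e = f_P(D_Q)/f_Q(D_P).
f_P(D_Q)/f_Q(D_P) = 61098861267400 + 28908930947571*t + 76599430395302*t^2.
Raise to 86: e(P,Q) = 21618579554250 + 65593651994047*t + 110883592475601*t^2 in mu_{151}.

21618579554250 + 65593651994047*t + 110883592475601*t^2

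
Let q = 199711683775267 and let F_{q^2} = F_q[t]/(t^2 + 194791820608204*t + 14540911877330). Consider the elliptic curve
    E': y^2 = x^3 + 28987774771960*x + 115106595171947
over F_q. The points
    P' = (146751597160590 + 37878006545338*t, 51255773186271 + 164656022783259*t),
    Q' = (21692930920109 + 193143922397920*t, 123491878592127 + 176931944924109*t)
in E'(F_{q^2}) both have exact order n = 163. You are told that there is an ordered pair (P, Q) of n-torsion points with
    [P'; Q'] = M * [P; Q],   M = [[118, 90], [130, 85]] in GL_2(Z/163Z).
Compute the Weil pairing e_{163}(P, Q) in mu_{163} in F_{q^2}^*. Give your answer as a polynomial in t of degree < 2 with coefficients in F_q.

112910665134577 + 138396750352808*t

Since e_{163}(P,P)=e_{163}(Q,Q)=1 and e_{163}(Q,P)=e_{163}(P,Q)^{-1}, expanding e_{163}(118*P + 90*Q,130*P + 85*Q) leaves e(P,Q)^det(M).
det M = 118*85 - 90*130 = -1670 = 123 (mod 163); 123^{-1} = 110 (mod 163).
Miller loop for e_{163} over F_{199711683775267^2}: bits of 163 = 10100011; 7 double steps + 3 add steps, l/v at each.
So e_{163}(P',Q') = 163898770358451 + 86319694958119*t.
Hence e(P,Q) = 112910665134577 + 138396750352808*t in F_{199711683775267^2}^*.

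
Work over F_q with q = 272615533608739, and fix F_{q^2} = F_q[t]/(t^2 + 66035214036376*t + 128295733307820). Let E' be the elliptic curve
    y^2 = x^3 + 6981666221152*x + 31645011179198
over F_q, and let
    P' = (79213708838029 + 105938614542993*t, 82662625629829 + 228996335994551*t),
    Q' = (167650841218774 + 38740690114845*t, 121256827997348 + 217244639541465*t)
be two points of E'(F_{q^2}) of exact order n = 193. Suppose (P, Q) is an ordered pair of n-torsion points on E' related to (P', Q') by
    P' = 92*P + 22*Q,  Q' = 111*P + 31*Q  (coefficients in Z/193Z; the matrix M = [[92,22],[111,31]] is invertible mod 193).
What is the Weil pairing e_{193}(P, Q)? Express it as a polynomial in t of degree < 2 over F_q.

The 193-Weil pairing on E[193] over F_{272615533608739} is alternating-bilinear: e_{193}(P',Q') = e_{193}(P,Q)^det(M).
Inverting 24 mod 193: 185. Thus e_{193}(P,Q) = e(P',Q')^{185}.
n = 193 = (11000001)_2 (8 bits, wt 3); accumulate f_{193,P'}(Q'+S)/f_{193,P'}(S) along the 7-step ladder.
e_{193}(P',Q') = 148128247721751 + 43299460956839*t.
(148128247721751 + 43299460956839*t)^{185} mod (272615533608739,f) = 107868118448854 + 47891428147088*t.

107868118448854 + 47891428147088*t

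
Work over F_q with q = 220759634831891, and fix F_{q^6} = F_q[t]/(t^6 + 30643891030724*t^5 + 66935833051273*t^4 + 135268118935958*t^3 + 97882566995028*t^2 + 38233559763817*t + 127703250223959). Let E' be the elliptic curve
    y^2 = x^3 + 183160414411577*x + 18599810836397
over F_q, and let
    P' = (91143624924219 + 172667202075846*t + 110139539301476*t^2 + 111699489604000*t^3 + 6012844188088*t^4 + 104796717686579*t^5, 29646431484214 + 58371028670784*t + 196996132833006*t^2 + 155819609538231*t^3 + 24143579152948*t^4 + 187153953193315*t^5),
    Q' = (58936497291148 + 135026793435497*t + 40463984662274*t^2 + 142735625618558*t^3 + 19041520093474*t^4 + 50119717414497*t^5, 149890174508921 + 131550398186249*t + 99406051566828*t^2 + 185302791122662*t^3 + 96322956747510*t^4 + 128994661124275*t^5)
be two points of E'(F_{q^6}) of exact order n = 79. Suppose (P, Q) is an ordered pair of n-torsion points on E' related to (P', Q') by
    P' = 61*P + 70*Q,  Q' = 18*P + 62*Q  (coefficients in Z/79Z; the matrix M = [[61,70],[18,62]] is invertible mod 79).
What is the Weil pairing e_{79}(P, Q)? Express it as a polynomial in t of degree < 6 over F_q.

Under M = [[61,70],[18,62]] in GL_2(Z/79), e_{79}(P',Q') = e_{79}(P,Q)^(61*62-70*18 mod 79).
det M = 61*62 - 70*18 = 2522 = 73 (mod 79); 73^{-1} = 13 (mod 79).
Double-and-add over 1001111: 7-1 doublings, 5-1 additions; each step l_{T,T}/v_{2T} or l_{T,P'}/v at Q'+S for random S.
Miller gives e_{79}(P',Q') = 20462646995573 + 54253970460652*t + 209920697693028*t^2 + 181786483257680*t^3 + 30528849873739*t^4 + 156544070694637*t^5 in F_{220759634831891^6}.
e_{79}(P,Q) = (20462646995573 + 54253970460652*t + 209920697693028*t^2 + 181786483257680*t^3 + 30528849873739*t^4 + 156544070694637*t^5)^{13} = 49196155421306 + 8509794191445*t + 121748376627133*t^2 + 114953512591711*t^3 + 87421597181312*t^4 + 41785103577069*t^5.

49196155421306 + 8509794191445*t + 121748376627133*t^2 + 114953512591711*t^3 + 87421597181312*t^4 + 41785103577069*t^5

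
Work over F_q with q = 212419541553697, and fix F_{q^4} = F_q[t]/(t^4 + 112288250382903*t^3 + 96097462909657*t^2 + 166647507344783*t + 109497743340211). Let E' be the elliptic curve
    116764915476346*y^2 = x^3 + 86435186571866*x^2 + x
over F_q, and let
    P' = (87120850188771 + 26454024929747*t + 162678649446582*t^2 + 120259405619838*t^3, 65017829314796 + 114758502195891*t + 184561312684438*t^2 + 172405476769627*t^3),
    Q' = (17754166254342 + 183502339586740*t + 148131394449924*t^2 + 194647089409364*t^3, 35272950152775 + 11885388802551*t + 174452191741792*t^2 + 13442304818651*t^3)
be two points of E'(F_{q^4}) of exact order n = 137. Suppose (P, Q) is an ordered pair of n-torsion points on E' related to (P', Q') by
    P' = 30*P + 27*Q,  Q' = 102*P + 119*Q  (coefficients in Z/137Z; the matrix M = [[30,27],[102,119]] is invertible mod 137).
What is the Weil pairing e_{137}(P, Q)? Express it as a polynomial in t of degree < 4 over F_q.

Since e_{137}(P,P)=e_{137}(Q,Q)=1 and e_{137}(Q,P)=e_{137}(P,Q)^{-1}, expanding e_{137}(30*P + 27*Q,102*P + 119*Q) leaves e(P,Q)^det(M).
Hence e(P,Q) = e(P',Q')^{114} where 114 = 131^{-1} mod 137.
(x,y)|->(23301140082187x+43320352044402,23301140082187y) sends E' to y^2=x^3+52672534429282*x+38087007771118.
Run Miller on y^2=x^3+52672534429282*x+38087007771118 over F_{212419541553697}: ladder 10001001 (8 bits); e = f_P(D_Q)/f_Q(D_P).
Miller gives e_{137}(P',Q') = 108737538581908 + 140278057989961*t + 133646998471867*t^2 + 31124279609024*t^3 in F_{212419541553697^4}.
(108737538581908 + 140278057989961*t + 133646998471867*t^2 + 31124279609024*t^3)^{114} mod (212419541553697,f) = 58658886866987 + 77187796617025*t + 48670717015292*t^2 + 108526667997932*t^3.

58658886866987 + 77187796617025*t + 48670717015292*t^2 + 108526667997932*t^3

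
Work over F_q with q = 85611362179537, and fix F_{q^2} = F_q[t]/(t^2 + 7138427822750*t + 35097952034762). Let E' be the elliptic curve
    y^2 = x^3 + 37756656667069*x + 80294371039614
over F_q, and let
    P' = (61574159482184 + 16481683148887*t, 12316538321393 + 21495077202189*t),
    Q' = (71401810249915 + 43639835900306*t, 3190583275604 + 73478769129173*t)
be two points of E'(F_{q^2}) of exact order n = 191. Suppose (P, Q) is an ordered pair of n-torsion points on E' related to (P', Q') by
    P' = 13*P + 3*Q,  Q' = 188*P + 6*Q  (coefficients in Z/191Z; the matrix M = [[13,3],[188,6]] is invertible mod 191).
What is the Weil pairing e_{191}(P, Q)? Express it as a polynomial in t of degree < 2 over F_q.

11489876976653 + 81161028623560*t

e_{191} is bilinear + alternating on E[191], so e_{191}(13*P + 3*Q, 188*P + 6*Q) = e_{191}(P,Q)^(13*6-3*188).
det M = 13*6 - 3*188 = -486 = 87 (mod 191); 87^{-1} = 101 (mod 191).
Double-and-add over 10111111: 8-1 doublings, 7-1 additions; each step l_{T,T}/v_{2T} or l_{T,P'}/v at Q'+S for random S.
The quotient is 78544441960008 + 77666580281123*t.
e_{191}(P,Q) = (78544441960008 + 77666580281123*t)^{101} = 11489876976653 + 81161028623560*t.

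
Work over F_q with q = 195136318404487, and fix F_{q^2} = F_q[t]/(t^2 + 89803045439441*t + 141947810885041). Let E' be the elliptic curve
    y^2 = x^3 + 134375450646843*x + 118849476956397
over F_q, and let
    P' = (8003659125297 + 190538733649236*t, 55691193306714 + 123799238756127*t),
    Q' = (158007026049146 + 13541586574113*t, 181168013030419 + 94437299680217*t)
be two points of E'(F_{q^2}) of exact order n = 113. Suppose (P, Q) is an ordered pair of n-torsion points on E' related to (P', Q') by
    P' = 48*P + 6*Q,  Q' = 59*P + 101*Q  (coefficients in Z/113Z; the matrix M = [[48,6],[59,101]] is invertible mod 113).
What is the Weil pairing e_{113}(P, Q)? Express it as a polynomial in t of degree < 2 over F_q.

Under M = [[48,6],[59,101]] in GL_2(Z/113), e_{113}(P',Q') = e_{113}(P,Q)^(48*101-6*59 mod 113).
det(M) mod 113 = 87; its inverse in (Z/113)^* is 13 (check: 87*13 mod 113 = 1).
Miller loop for e_{113} over F_{195136318404487^2}: bits of 113 = 1110001; 6 double steps + 3 add steps, l/v at each.
So e_{113}(P',Q') = 97326958712289 + 180726941659037*t.
e_{113}(P,Q) = (97326958712289 + 180726941659037*t)^{13} = 174273406421231 + 106708606048522*t.

174273406421231 + 106708606048522*t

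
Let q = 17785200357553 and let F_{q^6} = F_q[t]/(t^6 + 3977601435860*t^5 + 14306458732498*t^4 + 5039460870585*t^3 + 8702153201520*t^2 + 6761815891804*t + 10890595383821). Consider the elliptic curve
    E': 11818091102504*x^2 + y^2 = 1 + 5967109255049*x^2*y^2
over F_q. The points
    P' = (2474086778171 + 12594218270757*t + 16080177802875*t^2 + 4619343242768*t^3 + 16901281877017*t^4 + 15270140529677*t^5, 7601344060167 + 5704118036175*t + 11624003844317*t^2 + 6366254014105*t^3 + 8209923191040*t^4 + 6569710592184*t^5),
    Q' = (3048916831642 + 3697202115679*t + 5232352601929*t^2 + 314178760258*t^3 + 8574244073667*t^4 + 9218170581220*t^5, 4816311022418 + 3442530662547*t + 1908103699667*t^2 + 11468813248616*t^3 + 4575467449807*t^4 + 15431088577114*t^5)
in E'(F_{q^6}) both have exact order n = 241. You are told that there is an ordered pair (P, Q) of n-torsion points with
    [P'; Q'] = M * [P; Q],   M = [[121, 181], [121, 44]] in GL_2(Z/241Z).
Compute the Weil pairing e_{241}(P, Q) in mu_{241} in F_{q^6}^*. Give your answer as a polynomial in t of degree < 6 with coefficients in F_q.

8091950716336 + 14887879300115*t + 14308134480346*t^2 + 11137439820057*t^3 + 15490393499352*t^4 + 5233537084910*t^5

The 241-Weil pairing on E[241] over F_{17785200357553} is alternating-bilinear: e_{241}(P',Q') = e_{241}(P,Q)^det(M).
det(M) mod 241 = 52; its inverse in (Z/241)^* is 51 (check: 52*51 mod 241 = 1).
Edwards->Montgomery: u=(1+y)/(1-y), v=u/x -> 11005333369567v^2=u^3+u; then x_W=5909045551252u: y^2=x^3+15225442519987*x.
Miller loop for e_{241} over F_{17785200357553^6}: bits of 241 = 11110001; 7 double steps + 4 add steps, l/v at each.
Miller gives e_{241}(P',Q') = 14003095208787 + 15994362755255*t + 11556644066347*t^2 + 11058719786918*t^3 + 10127851997420*t^4 + 3188462821442*t^5 in F_{17785200357553^6}.
e_{241}(P,Q) = (14003095208787 + 15994362755255*t + 11556644066347*t^2 + 11058719786918*t^3 + 10127851997420*t^4 + 3188462821442*t^5)^{51} = 8091950716336 + 14887879300115*t + 14308134480346*t^2 + 11137439820057*t^3 + 15490393499352*t^4 + 5233537084910*t^5.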